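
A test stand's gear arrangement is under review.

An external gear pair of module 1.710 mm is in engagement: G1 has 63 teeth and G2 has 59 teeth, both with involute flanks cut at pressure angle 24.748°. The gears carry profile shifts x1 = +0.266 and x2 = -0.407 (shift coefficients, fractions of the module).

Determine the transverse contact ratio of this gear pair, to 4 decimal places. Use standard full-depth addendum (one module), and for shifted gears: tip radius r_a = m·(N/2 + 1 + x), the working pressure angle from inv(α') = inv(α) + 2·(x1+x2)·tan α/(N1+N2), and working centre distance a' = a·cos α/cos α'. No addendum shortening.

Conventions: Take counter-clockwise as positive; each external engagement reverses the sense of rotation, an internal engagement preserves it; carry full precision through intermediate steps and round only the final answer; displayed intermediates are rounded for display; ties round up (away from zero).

recognized (one external pair, fixed centres): single-mesh tooth geometry, m = 1.710, N1 = 63, N2 = 59
base radii: r_b1 = 48.917919, r_b2 = 45.812020
tip radii: r_a1 = 56.029860, r_a2 = 51.459030
inv(α') = inv(24.748°) + 2·(+0.266-0.407)·tan α/(63+59) = 0.02796440  ⇒  α' = 24.45682°
a' = a·cos α / cos α' = 104.3100·cos 24.748°/cos 24.45682° = 104.067556
action lengths: √(r_a1²−r_b1²) = 27.320000, √(r_a2²−r_b2²) = 23.436950
base pitch p_b = π·m·cos α = 4.878736
CR = (27.320000 + 23.436950 − 104.067556·sin 24.45682°)/4.878736 = 1.572581
contact ratio ≈ 1.5726

1.5726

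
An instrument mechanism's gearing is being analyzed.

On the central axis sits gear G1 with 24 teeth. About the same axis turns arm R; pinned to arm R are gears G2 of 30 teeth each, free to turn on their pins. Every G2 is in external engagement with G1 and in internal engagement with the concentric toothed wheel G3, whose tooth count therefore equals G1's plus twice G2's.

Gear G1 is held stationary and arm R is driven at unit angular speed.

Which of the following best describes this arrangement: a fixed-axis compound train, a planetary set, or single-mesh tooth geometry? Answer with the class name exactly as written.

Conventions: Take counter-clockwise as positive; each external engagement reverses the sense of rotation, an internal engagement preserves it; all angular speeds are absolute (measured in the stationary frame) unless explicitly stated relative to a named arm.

planetary set (24T centre, 30T on arm, 84T internal) — Willis relation
classification: planetary set

planetary set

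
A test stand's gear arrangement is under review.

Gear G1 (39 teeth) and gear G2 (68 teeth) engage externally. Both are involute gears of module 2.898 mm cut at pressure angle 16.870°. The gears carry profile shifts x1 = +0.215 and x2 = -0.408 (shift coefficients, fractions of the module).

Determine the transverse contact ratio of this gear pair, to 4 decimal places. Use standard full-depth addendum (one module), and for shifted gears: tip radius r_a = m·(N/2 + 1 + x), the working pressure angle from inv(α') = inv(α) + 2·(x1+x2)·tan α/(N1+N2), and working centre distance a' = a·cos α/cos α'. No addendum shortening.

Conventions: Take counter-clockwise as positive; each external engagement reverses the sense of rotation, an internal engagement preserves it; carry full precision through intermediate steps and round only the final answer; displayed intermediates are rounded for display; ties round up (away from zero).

recognized (one external pair, fixed centres): single-mesh tooth geometry, m = 2.898, N1 = 39, N2 = 68
base radii: r_b1 = 54.079087, r_b2 = 94.291741
tip radii: r_a1 = 60.032070, r_a2 = 100.247616
inv(α') = inv(16.870°) + 2·(+0.215-0.408)·tan α/(39+68) = 0.00772037  ⇒  α' = 16.15702°
a' = a·cos α / cos α' = 155.0430·cos 16.870°/cos 16.15702° = 154.472054
action lengths: √(r_a1²−r_b1²) = 26.063419, √(r_a2²−r_b2²) = 34.038980
base pitch p_b = π·m·cos α = 8.712536
CR = (26.063419 + 34.038980 − 154.472054·sin 16.15702°)/8.712536 = 1.964682
contact ratio ≈ 1.9647

1.9647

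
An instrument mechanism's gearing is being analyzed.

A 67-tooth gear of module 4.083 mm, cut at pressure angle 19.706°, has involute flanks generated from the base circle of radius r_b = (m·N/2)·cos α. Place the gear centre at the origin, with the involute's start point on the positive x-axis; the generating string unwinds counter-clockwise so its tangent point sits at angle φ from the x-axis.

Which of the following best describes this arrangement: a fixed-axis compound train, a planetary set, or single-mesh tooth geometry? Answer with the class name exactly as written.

class = single-mesh tooth geometry [base-circle involute, m = 4.083, 67T]
classification: single-mesh tooth geometry

single-mesh tooth geometry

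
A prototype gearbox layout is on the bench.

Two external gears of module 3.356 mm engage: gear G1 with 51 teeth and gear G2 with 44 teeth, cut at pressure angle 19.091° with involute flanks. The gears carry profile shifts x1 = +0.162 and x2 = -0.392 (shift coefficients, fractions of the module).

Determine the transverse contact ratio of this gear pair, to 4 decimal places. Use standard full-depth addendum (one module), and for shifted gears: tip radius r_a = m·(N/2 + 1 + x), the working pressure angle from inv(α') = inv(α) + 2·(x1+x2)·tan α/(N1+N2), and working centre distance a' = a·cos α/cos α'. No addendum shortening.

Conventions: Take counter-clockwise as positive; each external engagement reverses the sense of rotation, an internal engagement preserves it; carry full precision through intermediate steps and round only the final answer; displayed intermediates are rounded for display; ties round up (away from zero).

1.8492

single-mesh involute tooth geometry (51T engaging 44T at module 3.356)
base radii: r_b1 = 80.871236, r_b2 = 69.771262
tip radii: r_a1 = 89.477672, r_a2 = 75.872448
inv(α') = inv(19.091°) + 2·(+0.162-0.392)·tan α/(51+44) = 0.01122846  ⇒  α' = 18.25026°
a' = a·cos α / cos α' = 159.4100·cos 19.091°/cos 18.25026° = 158.621527
action lengths: √(r_a1²−r_b1²) = 38.289647, √(r_a2²−r_b2²) = 29.809384
base pitch p_b = π·m·cos α = 9.963313
CR = (38.289647 + 29.809384 − 158.621527·sin 18.25026°)/9.963313 = 1.849166
contact ratio ≈ 1.8492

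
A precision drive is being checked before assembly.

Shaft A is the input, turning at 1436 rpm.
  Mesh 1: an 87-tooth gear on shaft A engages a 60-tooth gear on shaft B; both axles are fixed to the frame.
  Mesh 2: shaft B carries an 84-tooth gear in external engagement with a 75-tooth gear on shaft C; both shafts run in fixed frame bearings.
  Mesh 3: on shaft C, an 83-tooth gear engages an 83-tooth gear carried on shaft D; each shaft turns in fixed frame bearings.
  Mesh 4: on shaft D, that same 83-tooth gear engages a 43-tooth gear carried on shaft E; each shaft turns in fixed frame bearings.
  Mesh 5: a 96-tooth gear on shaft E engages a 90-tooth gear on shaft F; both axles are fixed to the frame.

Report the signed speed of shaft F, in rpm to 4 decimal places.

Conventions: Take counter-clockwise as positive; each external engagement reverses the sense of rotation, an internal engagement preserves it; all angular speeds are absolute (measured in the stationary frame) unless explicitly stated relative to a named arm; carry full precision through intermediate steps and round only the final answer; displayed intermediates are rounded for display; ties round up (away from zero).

class = fixed-axis compound train [5 meshes; 5 ratios multiply, 5 sense flips]
mesh 1 [87T→60T]: ω = 1436.0000×87/60 = 2082.2000 rpm, sense flips to −
mesh 2 [84T→75T]: ω = 2082.2000×84/75 = 2332.0640 rpm, sense flips to +
mesh 3 [83T→83T]: ω = 2332.0640×83/83 = 2332.0640 rpm, sense flips to −
mesh 4 [83T→43T]: ω = 2332.0640×83/43 = 4501.4259 rpm, sense flips to +
mesh 5 [96T→90T]: ω = 4501.4259×96/90 = 4801.5209 rpm, sense flips to −
signed output speed = -4801.5209 rpm

-4801.5209 rpm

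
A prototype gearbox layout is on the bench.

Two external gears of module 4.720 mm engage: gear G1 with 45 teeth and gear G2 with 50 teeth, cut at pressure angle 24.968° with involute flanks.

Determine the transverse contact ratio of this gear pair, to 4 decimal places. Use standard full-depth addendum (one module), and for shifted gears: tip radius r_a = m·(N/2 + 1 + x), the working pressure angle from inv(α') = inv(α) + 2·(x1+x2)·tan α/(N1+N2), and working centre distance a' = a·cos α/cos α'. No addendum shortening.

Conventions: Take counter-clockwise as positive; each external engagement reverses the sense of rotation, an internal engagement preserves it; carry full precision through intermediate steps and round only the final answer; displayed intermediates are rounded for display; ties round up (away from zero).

class = single-mesh tooth geometry [involute pair 45T × 50T, m = 4.720]
base radii: r_b1 = 96.274939, r_b2 = 106.972154
tip radii: r_a1 = 110.920000, r_a2 = 122.720000
no profile shift: α' = α, a' = a
action lengths: √(r_a1²−r_b1²) = 55.085230, √(r_a2²−r_b2²) = 60.142802
base pitch p_b = π·m·cos α = 13.442517
CR = (55.085230 + 60.142802 − 224.200000·sin 24.96800°)/13.442517 = 1.531746
contact ratio ≈ 1.5317

1.5317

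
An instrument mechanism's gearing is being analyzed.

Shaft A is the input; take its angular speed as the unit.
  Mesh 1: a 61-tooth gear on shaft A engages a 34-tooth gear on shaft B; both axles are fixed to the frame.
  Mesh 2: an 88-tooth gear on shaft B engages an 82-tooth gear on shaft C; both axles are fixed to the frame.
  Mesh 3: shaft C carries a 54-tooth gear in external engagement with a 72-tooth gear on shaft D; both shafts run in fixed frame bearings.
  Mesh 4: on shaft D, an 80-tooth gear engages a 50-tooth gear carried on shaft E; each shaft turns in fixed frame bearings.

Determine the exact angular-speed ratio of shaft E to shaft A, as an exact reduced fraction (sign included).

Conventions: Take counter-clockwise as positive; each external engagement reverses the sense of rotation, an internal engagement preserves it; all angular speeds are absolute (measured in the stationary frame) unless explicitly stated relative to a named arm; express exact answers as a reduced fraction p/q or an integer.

class = fixed-axis compound train [4 meshes; 4 ratios multiply, 4 sense flips]
mesh 1 [61T→34T]: running ratio 61/34, sense −
mesh 2 [88T→82T]: running ratio 1342/697, sense +
mesh 3 [54T→72T]: running ratio 2013/1394, sense −
mesh 4 [80T→50T]: running ratio 8052/3485, sense +
ω_out/ω_in = 8052/3485

8052/3485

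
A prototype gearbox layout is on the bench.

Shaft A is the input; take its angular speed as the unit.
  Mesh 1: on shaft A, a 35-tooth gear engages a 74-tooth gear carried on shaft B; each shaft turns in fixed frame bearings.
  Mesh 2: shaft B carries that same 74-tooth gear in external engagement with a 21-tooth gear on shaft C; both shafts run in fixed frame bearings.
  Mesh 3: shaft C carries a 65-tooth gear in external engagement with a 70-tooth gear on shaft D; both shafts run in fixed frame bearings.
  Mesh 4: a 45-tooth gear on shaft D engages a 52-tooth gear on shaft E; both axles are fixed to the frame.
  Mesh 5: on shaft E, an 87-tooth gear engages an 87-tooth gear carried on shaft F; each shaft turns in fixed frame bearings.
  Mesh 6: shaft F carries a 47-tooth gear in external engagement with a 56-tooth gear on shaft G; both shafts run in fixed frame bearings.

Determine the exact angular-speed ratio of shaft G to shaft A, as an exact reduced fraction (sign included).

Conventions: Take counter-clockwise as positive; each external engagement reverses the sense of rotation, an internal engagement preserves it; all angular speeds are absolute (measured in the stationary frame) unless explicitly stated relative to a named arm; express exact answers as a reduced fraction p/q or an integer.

3525/3136

class = fixed-axis compound train [6 meshes; 6 ratios multiply, 6 sense flips]
mesh 1 [35T→74T]: running ratio 35/74, sense −
mesh 2 [74T→21T]: running ratio 5/3, sense +
mesh 3 [65T→70T]: running ratio 65/42, sense −
mesh 4 [45T→52T]: running ratio 75/56, sense +
mesh 5 [87T→87T]: running ratio 75/56, sense −
mesh 6 [47T→56T]: running ratio 3525/3136, sense +
ω_out/ω_in = 3525/3136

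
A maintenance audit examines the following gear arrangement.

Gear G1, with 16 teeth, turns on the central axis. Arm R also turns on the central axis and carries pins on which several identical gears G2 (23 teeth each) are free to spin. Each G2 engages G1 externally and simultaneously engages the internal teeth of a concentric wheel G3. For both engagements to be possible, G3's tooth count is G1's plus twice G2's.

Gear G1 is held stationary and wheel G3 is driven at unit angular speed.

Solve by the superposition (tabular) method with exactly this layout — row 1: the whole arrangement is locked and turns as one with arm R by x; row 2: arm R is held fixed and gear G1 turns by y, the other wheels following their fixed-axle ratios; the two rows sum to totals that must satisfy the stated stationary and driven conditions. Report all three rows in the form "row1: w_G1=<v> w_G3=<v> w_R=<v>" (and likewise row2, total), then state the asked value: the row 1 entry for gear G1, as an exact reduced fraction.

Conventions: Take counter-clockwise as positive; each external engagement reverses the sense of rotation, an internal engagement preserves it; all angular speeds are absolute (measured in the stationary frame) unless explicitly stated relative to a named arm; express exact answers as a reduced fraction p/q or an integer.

row1: w_G1=31/39 w_G3=31/39 w_R=31/39
row2: w_G1=-31/39 w_G3=8/39 w_R=0
total: w_G1=0 w_G3=1 w_R=31/39
asked value: 31/39

class = planetary set [G3 = 16+2·23 = 62; Willis about the carrier]
row 1: whole set turns with the arm by x
row 2 (arm held, sun turns y): ω_ring = −(16/62)·y, ω_arm = 0
boundary: total ω_sun = x + y = 0 and total ω_ring = x − (16/62)·y = 1  ⇒  y = -31/39, x = 31/39
row 2 ring = −(16/62)·(-31/39) = 8/39
totals (row 1 + row 2): sun 31/39 + (-31/39) = 0, ring 31/39 + 8/39 = 1, arm 31/39 + 0 = 31/39
asked cell (row1, sun) = 31/39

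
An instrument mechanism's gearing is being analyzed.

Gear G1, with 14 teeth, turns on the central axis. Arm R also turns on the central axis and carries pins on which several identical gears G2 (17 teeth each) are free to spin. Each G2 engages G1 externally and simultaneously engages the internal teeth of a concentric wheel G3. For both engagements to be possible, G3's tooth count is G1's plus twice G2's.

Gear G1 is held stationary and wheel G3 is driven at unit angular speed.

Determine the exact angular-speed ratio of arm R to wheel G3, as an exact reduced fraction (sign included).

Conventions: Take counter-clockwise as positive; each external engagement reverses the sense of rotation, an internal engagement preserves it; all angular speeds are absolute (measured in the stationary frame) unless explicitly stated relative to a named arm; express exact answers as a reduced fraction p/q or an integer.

24/31

recognized (axles ride arm R): planetary set, 14/17/48 teeth
ring teeth: 14 + 2·17 = 48
14(ω_sun−ω_arm) = −48(ω_ring−ω_arm),  ω_sun = 0, ω_ring = 1
14(0−ω_arm) = −48(1−ω_arm)  ⇒  62·ω_arm = 48  ⇒  ω_arm = 24/31
ω_out/ω_in = 24/31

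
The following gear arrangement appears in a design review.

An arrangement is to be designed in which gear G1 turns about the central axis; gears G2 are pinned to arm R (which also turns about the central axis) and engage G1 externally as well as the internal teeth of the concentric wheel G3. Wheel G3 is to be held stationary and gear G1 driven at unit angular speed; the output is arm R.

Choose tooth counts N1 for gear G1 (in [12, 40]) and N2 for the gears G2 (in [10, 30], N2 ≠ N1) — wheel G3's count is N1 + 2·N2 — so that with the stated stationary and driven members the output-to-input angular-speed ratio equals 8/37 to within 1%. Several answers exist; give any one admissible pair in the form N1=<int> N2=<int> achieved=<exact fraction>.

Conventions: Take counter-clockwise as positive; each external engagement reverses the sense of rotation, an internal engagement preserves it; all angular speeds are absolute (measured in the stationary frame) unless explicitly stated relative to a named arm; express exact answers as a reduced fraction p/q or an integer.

design class (target 8/37): planetary set
Willis with ω_ring = 0: ω_arm/ω_sun = N1/(N1+N3); set equal to 8/37  ⇒  N3/N1 = 1/(8/37) − 1 = 29/8
N3 = N1 + 2·N2  ⇒  N2/N1 = (N3/N1 − 1)/2 = (29/8 − 1)/2 = 21/16
smallest multiple with N1 ≥ 12 and N2 ≥ 10: k = 1  ⇒  N1 = 1·16 = 16, N2 = 1·21 = 21 (N1 ≤ 40, N2 ≤ 30, N2 ≠ N1 ✓), N3 = 16 + 2·21 = 58
check: N1/(N1+N3) with N1 = 16, N3 = 58 gives 8/37; |achieved − target| = 0 ≤ 2/925 ✓

N1=16 N2=21 achieved=8/37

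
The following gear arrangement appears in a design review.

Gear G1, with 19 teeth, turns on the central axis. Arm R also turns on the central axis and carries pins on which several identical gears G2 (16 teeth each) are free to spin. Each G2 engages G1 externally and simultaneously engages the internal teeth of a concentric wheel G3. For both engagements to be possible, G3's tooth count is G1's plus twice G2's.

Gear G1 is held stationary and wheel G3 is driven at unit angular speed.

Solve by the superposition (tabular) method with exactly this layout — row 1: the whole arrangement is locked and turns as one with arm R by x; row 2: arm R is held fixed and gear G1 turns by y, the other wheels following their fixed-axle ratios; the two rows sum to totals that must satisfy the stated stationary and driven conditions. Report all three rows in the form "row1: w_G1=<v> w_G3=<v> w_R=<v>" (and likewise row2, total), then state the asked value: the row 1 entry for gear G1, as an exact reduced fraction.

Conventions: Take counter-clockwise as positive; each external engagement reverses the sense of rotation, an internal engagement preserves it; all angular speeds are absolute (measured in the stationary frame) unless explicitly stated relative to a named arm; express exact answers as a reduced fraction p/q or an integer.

class = planetary set [G3 = 19+2·16 = 51; Willis about the carrier]
row 1 (train locked, turned with arm): all members turn x
row 2 (arm held, sun turns y): ω_ring = −(19/51)·y, ω_arm = 0
boundary: total ω_sun = x + y = 0 and total ω_ring = x − (19/51)·y = 1  ⇒  y = -51/70, x = 51/70
row 2 ring = −(19/51)·(-51/70) = 19/70
totals (row 1 + row 2): sun 51/70 + (-51/70) = 0, ring 51/70 + 19/70 = 1, arm 51/70 + 0 = 51/70
asked cell (row1, sun) = 51/70

row1: w_G1=51/70 w_G3=51/70 w_R=51/70
row2: w_G1=-51/70 w_G3=19/70 w_R=0
total: w_G1=0 w_G3=1 w_R=51/70
asked value: 51/70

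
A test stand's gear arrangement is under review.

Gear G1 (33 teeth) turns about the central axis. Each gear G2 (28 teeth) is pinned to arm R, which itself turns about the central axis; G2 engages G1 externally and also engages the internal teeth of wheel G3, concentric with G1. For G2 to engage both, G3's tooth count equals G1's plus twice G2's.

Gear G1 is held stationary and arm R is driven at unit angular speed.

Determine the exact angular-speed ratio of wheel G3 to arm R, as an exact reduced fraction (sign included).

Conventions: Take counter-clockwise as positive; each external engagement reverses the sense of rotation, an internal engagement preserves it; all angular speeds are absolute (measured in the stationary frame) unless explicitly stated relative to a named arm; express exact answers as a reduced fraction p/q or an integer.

recognized (axles ride arm R): planetary set, 33/28/89 teeth
ring teeth: 33 + 2·28 = 89
33(ω_sun−ω_arm) = −89(ω_ring−ω_arm),  ω_sun = 0, ω_arm = 1
ω_ring = 1 − (33/89)(0−1) = 122/89
ω_out/ω_in = 122/89

122/89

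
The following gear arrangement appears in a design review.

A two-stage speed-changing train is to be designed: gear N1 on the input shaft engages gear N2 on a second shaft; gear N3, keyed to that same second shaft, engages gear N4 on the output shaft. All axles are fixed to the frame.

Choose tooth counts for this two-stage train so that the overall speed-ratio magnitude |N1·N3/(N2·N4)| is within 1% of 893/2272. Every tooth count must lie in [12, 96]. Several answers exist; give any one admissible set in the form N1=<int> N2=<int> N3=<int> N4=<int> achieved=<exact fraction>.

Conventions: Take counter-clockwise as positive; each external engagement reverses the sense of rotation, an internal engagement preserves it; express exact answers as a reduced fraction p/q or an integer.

N1=19 N2=32 N3=47 N4=71 achieved=893/2272

2-stage fixed-axis compound train for ratio 893/2272
target = 893/2272 in lowest terms: an exact hit needs N1·N3 = k·893 and N2·N4 = k·2272 for one integer k, every count in [12, 96]; additionally prefer no 1:1 stage (N1 ≠ N2, N3 ≠ N4)
k = 1: N1·N3 = 893 = 19·47, N2·N4 = 2272 = 32·71
achieved = 19·47/(32·71) = 893/2272; |achieved − target| = 0 ≤ 893/227200 ✓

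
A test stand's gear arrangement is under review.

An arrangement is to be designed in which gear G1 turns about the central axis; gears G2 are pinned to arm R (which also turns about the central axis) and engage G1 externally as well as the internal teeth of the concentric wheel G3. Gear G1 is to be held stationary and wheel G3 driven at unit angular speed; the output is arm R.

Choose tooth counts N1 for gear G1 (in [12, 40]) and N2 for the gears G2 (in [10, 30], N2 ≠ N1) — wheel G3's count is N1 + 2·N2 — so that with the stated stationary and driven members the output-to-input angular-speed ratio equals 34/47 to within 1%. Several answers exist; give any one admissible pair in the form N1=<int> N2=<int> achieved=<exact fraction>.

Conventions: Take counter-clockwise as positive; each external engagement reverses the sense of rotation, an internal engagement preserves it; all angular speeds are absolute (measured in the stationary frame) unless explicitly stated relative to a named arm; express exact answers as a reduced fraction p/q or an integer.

class = planetary set [ratio 34/47 wanted; Willis about the carrier]
Willis with ω_sun = 0: ω_arm/ω_ring = N3/(N1+N3); set equal to 34/47  ⇒  N3/N1 = (34/47)/(1 − 34/47) = 34/13
N3 = N1 + 2·N2  ⇒  N2/N1 = (N3/N1 − 1)/2 = (34/13 − 1)/2 = 21/26
smallest multiple with N1 ≥ 12 and N2 ≥ 10: k = 1  ⇒  N1 = 1·26 = 26, N2 = 1·21 = 21 (N1 ≤ 40, N2 ≤ 30, N2 ≠ N1 ✓), N3 = 26 + 2·21 = 68
check: N3/(N1+N3) with N1 = 26, N3 = 68 gives 34/47; |achieved − target| = 0 ≤ 17/2350 ✓

N1=26 N2=21 achieved=34/47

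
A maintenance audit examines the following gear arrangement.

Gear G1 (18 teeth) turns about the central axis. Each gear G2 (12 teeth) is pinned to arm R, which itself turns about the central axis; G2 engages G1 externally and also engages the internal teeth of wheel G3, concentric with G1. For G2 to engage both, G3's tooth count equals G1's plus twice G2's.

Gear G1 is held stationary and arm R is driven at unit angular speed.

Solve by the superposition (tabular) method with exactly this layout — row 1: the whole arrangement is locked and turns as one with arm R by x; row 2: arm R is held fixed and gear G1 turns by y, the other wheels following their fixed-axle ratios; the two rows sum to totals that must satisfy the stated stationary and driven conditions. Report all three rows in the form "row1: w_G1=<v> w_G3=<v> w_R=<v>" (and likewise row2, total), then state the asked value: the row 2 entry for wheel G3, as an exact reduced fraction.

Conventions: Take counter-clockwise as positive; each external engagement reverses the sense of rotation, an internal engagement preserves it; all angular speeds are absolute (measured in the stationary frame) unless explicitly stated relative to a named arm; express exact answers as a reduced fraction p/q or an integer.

planetary set (18T centre, 12T on arm, 42T internal) — Willis relation
row 1 (train locked, turned with arm): all members turn x
row 2: sun turns y, ring = −(18/42)·y, arm 0
boundary: total ω_sun = x + y = 0 and total ω_arm = x = 1  ⇒  y = -1, x = 1
row 2 ring = −(18/42)·(-1) = 3/7
totals (row 1 + row 2): sun 1 + (-1) = 0, ring 1 + 3/7 = 10/7, arm 1 + 0 = 1
asked cell (row2, ring) = 3/7

row1: w_G1=1 w_G3=1 w_R=1
row2: w_G1=-1 w_G3=3/7 w_R=0
total: w_G1=0 w_G3=10/7 w_R=1
asked value: 3/7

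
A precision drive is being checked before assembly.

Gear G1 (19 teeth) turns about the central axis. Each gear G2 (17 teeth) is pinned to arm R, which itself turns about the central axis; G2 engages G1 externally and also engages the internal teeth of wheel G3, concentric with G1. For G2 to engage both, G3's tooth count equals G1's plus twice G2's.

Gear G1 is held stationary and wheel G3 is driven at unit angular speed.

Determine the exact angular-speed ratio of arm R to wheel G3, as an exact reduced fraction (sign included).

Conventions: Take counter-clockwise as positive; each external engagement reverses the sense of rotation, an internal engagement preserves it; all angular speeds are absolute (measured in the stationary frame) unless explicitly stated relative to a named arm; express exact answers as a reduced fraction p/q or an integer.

class = planetary set [G3 = 19+2·17 = 53; Willis about the carrier]
ring teeth: 19 + 2·17 = 53
19(ω_sun−ω_arm) = −53(ω_ring−ω_arm),  ω_sun = 0, ω_ring = 1
19(0−ω_arm) = −53(1−ω_arm)  ⇒  72·ω_arm = 53  ⇒  ω_arm = 53/72
ω_out/ω_in = 53/72

53/72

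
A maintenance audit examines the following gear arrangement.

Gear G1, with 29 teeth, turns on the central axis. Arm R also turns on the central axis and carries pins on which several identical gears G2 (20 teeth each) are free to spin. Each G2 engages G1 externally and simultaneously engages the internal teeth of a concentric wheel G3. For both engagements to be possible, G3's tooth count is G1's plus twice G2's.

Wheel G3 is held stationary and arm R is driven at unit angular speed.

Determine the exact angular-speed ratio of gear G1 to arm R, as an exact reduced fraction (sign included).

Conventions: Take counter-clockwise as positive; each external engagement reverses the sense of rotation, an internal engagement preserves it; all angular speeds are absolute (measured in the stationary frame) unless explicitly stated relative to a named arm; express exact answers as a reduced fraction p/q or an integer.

topology: planetary set — G1 29T / G2 20T / G3 69T, arm = carrier (Willis)
ring teeth: 29 + 2·20 = 69
29(ω_sun−ω_arm) = −69(ω_ring−ω_arm),  ω_ring = 0, ω_arm = 1
ω_sun = 1 − (69/29)(0−1) = 98/29
ω_out/ω_in = 98/29

98/29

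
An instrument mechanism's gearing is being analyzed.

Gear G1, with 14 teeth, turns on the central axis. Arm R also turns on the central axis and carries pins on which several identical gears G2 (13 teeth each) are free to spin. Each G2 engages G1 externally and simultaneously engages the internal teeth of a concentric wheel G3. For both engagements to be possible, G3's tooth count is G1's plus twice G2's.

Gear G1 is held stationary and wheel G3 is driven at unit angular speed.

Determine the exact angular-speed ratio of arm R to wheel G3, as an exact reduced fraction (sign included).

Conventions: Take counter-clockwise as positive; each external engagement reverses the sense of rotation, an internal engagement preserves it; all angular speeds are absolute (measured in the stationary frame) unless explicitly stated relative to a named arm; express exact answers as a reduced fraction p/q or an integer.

recognized (axles ride arm R): planetary set, 14/13/40 teeth
ring teeth: 14 + 2·13 = 40
14(ω_sun−ω_arm) = −40(ω_ring−ω_arm),  ω_sun = 0, ω_ring = 1
14(0−ω_arm) = −40(1−ω_arm)  ⇒  54·ω_arm = 40  ⇒  ω_arm = 20/27
ω_out/ω_in = 20/27

20/27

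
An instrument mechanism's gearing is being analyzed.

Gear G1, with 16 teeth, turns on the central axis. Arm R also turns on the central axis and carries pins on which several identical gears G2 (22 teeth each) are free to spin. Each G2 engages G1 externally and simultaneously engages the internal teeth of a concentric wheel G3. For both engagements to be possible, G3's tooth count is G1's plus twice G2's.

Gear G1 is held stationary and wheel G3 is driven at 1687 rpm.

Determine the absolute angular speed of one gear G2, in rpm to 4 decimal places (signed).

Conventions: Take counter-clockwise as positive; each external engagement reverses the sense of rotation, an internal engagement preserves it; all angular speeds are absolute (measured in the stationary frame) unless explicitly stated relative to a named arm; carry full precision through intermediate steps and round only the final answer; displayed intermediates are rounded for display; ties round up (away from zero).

recognized (axles ride arm R): planetary set, 16/22/60 teeth
normalise by the input: solve with ω_ring = 1, then scale by 1687 rpm
ring teeth: 16 + 2·22 = 60
16(ω_sun−ω_arm) = −60(ω_ring−ω_arm),  ω_sun = 0, ω_ring = 1
16(0−ω_arm) = −60(1−ω_arm)  ⇒  76·ω_arm = 60  ⇒  ω_arm = 15/19
sun–planet mesh: 16·(0−15/19) = −22·(ω_p−ω_arm)  ⇒  ω_p−ω_arm = 120/209
ω_p = 15/19 + 120/209 = 15/11
scale: ω_p = 15/11 × 1687 rpm = +2300.4545 rpm

+2300.4545 rpm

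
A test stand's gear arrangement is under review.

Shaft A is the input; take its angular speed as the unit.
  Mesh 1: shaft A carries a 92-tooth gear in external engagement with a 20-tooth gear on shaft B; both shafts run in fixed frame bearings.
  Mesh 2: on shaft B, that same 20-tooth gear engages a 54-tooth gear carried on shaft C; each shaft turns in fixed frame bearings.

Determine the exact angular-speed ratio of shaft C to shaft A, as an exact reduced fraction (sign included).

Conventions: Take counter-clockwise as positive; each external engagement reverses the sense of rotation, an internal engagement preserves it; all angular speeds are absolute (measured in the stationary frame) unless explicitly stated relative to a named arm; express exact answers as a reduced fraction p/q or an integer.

class = fixed-axis compound train [2 meshes; 2 ratios multiply, 2 sense flips]
mesh 1 [92T→20T]: running ratio 23/5, sense −
mesh 2 [20T→54T]: running ratio 46/27, sense +
ω_out/ω_in = 46/27

46/27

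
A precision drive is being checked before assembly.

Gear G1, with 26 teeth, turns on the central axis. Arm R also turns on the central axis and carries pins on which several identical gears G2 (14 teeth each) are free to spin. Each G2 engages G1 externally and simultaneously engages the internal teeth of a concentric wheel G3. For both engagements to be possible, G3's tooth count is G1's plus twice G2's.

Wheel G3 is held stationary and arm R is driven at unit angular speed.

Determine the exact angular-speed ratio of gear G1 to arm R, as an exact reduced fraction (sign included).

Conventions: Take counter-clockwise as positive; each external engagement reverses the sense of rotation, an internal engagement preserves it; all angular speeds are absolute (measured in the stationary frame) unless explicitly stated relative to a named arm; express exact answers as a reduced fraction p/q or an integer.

40/13

recognized (axles ride arm R): planetary set, 26/14/54 teeth
ring teeth: 26 + 2·14 = 54
26(ω_sun−ω_arm) = −54(ω_ring−ω_arm),  ω_ring = 0, ω_arm = 1
ω_sun = 1 − (54/26)(0−1) = 40/13
ω_out/ω_in = 40/13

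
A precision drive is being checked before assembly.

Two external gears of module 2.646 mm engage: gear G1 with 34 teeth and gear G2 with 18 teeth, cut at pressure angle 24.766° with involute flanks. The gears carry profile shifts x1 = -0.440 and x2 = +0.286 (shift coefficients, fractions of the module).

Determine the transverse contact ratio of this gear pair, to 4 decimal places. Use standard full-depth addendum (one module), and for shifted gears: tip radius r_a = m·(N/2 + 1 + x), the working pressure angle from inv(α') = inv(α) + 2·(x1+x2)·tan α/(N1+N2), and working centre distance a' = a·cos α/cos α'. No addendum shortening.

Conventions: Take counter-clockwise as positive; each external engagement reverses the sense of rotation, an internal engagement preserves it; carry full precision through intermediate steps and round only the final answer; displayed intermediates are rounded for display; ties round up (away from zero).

topology: single-mesh involute geometry — m = 2.646, 34T/18T pair
base radii: r_b1 = 40.844836, r_b2 = 21.623737
tip radii: r_a1 = 46.463760, r_a2 = 27.216756
inv(α') = inv(24.766°) + 2·(-0.440+0.286)·tan α/(34+18) = 0.02636414  ⇒  α' = 24.00418°
a' = a·cos α / cos α' = 68.7960·cos 24.766°/cos 24.00418° = 68.382588
action lengths: √(r_a1²−r_b1²) = 22.149049, √(r_a2²−r_b2²) = 16.527729
base pitch p_b = π·m·cos α = 7.548108
CR = (22.149049 + 16.527729 − 68.382588·sin 24.00418°)/7.548108 = 1.438574
contact ratio ≈ 1.4386

1.4386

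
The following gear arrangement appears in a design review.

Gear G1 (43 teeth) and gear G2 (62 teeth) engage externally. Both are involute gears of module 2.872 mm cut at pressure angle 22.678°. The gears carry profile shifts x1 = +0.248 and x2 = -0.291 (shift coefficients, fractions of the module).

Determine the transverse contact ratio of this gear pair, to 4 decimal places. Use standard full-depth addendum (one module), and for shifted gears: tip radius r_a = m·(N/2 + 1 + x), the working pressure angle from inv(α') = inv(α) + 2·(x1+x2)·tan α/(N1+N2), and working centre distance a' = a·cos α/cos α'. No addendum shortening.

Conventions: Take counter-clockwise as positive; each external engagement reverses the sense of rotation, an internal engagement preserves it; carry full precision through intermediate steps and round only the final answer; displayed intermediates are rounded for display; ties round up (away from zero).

1.6178

topology: single-mesh involute geometry — m = 2.872, 43T/62T pair
base radii: r_b1 = 56.974027, r_b2 = 82.148598
tip radii: r_a1 = 65.332256, r_a2 = 91.068248
inv(α') = inv(22.678°) + 2·(+0.248-0.291)·tan α/(43+62) = 0.02170996  ⇒  α' = 22.56507°
a' = a·cos α / cos α' = 150.7800·cos 22.678°/cos 22.56507° = 150.656212
action lengths: √(r_a1²−r_b1²) = 31.972862, √(r_a2²−r_b2²) = 39.306917
base pitch p_b = π·m·cos α = 8.325078
CR = (31.972862 + 39.306917 − 150.656212·sin 22.56507°)/8.325078 = 1.617775
contact ratio ≈ 1.6178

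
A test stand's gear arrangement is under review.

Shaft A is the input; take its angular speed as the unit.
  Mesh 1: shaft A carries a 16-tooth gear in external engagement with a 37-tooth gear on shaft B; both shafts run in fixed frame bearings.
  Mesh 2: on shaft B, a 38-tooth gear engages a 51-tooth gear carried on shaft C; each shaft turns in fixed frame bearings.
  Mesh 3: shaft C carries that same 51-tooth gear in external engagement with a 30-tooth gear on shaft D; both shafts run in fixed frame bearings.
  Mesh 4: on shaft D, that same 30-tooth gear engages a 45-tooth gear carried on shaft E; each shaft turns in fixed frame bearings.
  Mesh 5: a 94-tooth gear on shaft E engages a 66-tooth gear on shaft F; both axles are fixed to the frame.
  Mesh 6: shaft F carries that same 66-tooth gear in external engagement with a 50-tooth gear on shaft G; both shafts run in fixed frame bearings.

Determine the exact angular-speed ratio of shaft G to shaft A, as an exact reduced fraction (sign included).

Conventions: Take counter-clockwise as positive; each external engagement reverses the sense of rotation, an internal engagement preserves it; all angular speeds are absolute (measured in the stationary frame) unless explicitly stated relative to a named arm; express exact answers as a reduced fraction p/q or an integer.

class = fixed-axis compound train [6 meshes; 6 ratios multiply, 6 sense flips]
mesh 1 [16T→37T]: running ratio 16/37, sense −
mesh 2 [38T→51T]: running ratio 608/1887, sense +
mesh 3 [51T→30T]: running ratio 304/555, sense −
mesh 4 [30T→45T]: running ratio 608/1665, sense +
mesh 5 [94T→66T]: running ratio 28576/54945, sense −
mesh 6 [66T→50T]: running ratio 28576/41625, sense +
ω_out/ω_in = 28576/41625

28576/41625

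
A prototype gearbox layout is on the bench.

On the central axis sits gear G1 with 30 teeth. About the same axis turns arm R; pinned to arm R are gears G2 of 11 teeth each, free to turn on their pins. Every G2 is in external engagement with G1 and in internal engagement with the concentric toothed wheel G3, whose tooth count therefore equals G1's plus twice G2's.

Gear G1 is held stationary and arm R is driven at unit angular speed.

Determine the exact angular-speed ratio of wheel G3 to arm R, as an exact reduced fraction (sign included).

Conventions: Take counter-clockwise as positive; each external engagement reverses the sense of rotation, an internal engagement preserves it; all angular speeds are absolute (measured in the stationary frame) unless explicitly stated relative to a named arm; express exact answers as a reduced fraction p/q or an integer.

planetary set (30T centre, 11T on arm, 52T internal) — Willis relation
ring teeth: 30 + 2·11 = 52
30(ω_sun−ω_arm) = −52(ω_ring−ω_arm),  ω_sun = 0, ω_arm = 1
ω_ring = 1 − (30/52)(0−1) = 41/26
ω_out/ω_in = 41/26

41/26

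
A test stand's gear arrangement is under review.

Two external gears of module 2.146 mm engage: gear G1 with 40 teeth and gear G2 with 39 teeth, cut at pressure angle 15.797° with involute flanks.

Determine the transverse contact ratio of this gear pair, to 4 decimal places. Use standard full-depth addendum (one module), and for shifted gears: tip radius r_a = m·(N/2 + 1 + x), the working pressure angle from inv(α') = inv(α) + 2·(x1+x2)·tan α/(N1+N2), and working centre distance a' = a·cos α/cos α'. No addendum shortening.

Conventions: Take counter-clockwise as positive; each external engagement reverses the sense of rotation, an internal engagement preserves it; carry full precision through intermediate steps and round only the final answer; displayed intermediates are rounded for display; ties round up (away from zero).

single-mesh involute tooth geometry (40T engaging 39T at module 2.146)
base radii: r_b1 = 41.299008, r_b2 = 40.266533
tip radii: r_a1 = 45.066000, r_a2 = 43.993000
no profile shift: α' = α, a' = a
action lengths: √(r_a1²−r_b1²) = 18.037081, √(r_a2²−r_b2²) = 17.719774
base pitch p_b = π·m·cos α = 6.487233
CR = (18.037081 + 17.719774 − 84.767000·sin 15.79700°)/6.487233 = 1.954723
contact ratio ≈ 1.9547

1.9547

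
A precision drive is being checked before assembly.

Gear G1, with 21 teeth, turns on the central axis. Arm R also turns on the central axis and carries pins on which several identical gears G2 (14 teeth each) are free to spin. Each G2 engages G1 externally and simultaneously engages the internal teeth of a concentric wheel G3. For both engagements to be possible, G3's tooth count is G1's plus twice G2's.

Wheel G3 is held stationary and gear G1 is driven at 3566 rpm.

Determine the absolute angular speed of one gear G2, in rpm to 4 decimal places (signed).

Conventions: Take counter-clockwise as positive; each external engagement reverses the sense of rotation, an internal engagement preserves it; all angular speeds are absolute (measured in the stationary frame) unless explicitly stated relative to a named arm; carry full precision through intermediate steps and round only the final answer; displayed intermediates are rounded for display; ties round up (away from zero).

planetary set (21T centre, 14T on arm, 49T internal) — Willis relation
normalise by the input: solve with ω_sun = 1, then scale by 3566 rpm
ring teeth: 21 + 2·14 = 49
21(ω_sun−ω_arm) = −49(ω_ring−ω_arm),  ω_ring = 0, ω_sun = 1
21(1−ω_arm) = −49(0−ω_arm)  ⇒  70·ω_arm = 21  ⇒  ω_arm = 3/10
sun–planet mesh: 21·(1−3/10) = −14·(ω_p−ω_arm)  ⇒  ω_p−ω_arm = -21/20
ω_p = 3/10 − 21/20 = -3/4
scale: ω_p = -3/4 × 3566 rpm = -2674.5000 rpm

-2674.5000 rpm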